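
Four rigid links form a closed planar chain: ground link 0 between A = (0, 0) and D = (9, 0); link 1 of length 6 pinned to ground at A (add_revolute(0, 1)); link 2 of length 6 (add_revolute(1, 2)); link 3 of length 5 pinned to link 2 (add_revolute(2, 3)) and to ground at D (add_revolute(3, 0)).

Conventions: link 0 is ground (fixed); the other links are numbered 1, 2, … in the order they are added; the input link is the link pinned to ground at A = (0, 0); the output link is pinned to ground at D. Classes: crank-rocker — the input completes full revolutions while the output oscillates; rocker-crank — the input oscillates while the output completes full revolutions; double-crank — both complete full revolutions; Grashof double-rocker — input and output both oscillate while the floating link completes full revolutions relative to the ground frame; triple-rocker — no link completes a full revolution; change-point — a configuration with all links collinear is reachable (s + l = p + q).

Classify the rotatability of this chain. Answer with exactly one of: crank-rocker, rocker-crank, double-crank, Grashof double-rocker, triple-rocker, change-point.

lengths: ground=9, input=6, coupler=6, output=5
sorted: s=5 (shortest), l=9 (longest), p+q=12
s + l = 14 vs p + q = 12
s + l > p + q → non-Grashof → no link fully rotates → triple-rocker

triple-rocker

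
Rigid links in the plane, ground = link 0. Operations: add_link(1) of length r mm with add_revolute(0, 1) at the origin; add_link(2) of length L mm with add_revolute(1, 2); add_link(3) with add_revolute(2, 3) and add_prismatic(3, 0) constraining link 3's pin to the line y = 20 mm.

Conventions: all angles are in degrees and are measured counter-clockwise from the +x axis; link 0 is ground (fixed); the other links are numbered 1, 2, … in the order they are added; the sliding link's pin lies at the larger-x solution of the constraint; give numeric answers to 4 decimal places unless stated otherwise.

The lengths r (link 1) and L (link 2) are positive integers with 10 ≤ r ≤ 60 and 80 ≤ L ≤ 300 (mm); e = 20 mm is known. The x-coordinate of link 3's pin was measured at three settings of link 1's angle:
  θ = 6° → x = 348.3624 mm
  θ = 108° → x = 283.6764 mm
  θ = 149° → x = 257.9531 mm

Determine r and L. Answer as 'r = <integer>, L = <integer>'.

constraint per measurement: (x − r cos θ)² + (r sin θ − e)² = L²
subtracting the θ₁ and θ₂ equations cancels the r² and L² terms:
r = (x₁² − x₂²) / (2[(x₁cos θ₁ + e sin θ₁) − (x₂cos θ₂ + e sin θ₂)]) = 49.0000 → r = 49
L² = (x₁ − r cos θ₁)² + (r sin θ₁ − e)² = 89999.9906 → L = 300.0000 → L = 300
check at θ₃=149°: x = 257.9531 (printed 257.9531) ✓

r = 49, L = 300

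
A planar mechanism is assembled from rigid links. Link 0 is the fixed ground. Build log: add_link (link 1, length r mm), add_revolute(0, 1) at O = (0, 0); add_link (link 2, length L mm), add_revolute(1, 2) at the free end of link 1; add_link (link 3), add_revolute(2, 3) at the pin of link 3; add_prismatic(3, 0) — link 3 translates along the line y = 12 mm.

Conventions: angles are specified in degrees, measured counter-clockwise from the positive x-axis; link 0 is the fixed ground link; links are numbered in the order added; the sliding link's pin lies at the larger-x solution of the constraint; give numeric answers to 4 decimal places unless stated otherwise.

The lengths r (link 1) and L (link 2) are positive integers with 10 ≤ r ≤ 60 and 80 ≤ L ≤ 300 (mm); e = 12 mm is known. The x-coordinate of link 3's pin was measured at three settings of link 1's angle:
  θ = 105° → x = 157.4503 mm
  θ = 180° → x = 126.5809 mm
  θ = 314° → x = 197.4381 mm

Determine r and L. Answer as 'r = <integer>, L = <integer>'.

constraint per measurement: (x − r cos θ)² + (r sin θ − e)² = L²
subtracting the θ₁ and θ₂ equations cancels the r² and L² terms:
r = (x₁² − x₂²) / (2[(x₁cos θ₁ + e sin θ₁) − (x₂cos θ₂ + e sin θ₂)]) = 45.0000 → r = 45
L² = (x₁ − r cos θ₁)² + (r sin θ₁ − e)² = 29583.9993 → L = 172.0000 → L = 172
check at θ₃=314°: x = 197.4381 (printed 197.4381) ✓

r = 45, L = 172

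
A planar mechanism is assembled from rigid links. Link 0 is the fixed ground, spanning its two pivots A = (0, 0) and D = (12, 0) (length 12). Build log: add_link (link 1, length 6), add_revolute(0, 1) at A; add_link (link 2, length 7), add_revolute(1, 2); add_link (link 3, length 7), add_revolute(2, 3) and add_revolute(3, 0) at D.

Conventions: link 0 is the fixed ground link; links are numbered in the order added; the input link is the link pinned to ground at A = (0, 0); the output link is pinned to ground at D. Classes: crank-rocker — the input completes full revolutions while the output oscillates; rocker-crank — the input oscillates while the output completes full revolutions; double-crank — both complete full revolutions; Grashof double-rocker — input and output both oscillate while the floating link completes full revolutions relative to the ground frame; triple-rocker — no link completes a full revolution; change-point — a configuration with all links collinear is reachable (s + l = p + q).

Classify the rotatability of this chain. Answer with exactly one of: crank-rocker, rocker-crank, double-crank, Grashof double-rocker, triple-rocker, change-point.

lengths: ground=12, input=6, coupler=7, output=7
sorted: s=6 (shortest), l=12 (longest), p+q=14
s + l = 18 vs p + q = 14
s + l > p + q → non-Grashof → no link fully rotates → triple-rocker

triple-rocker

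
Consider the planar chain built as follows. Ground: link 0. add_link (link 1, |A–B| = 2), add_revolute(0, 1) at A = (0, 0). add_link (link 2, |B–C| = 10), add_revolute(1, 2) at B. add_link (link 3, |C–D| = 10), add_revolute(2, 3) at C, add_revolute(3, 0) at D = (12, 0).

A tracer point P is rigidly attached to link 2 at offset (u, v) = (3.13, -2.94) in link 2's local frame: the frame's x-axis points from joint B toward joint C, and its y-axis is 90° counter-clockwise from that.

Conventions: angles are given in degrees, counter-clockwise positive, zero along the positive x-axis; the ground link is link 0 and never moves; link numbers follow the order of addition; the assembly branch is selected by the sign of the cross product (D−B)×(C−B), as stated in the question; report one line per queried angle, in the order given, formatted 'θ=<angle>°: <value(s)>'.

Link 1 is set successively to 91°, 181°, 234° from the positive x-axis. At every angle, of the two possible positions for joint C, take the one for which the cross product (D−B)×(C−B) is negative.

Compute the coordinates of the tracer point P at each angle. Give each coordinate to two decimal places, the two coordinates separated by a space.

A=(0,0), D=(12.00,0)
θ=91°: B = A + 2.00·(cos91°, sin91°) = (-0.0349, 1.9997)
θ=91°: |BD| = 12.1999
θ=91°: circle(B,10.00) ∩ circle(D,10.00): a=6.1000, h=7.9241
θ=91°:   candidates: C₊=(7.2814,8.8167) cross=96.673; C₋=(4.6837,-6.8170) cross=-96.673
θ=91°:   branch - wants cross < 0 → take C=(4.6837,-6.8170) (cross=-96.673)
θ=91°: ex = (C−B)/|BC| = (0.4719,-0.8817); ey = (0.8817,0.4719)
θ=91°: P = B + 3.13·ex + -2.94·ey = (-1.1501,-2.1472)
θ=181°: B = A + 2.00·(cos181°, sin181°) = (-1.9997, -0.0349)
θ=181°: |BD| = 13.9997
θ=181°: circle(B,10.00) ∩ circle(D,10.00): a=6.9999, h=7.1416
θ=181°:   candidates: C₊=(4.9823,7.1241) cross=99.980; C₋=(5.0180,-7.1590) cross=-99.980
θ=181°:   branch - wants cross < 0 → take C=(5.0180,-7.1590) (cross=-99.980)
θ=181°: ex = (C−B)/|BC| = (0.7018,-0.7124); ey = (0.7124,0.7018)
θ=181°: P = B + 3.13·ex + -2.94·ey = (-1.8976,-4.3279)
θ=234°: B = A + 2.00·(cos234°, sin234°) = (-1.1756, -1.6180)
θ=234°: |BD| = 13.2746
θ=234°: circle(B,10.00) ∩ circle(D,10.00): a=6.6373, h=7.4797
θ=234°:   candidates: C₊=(4.5005,6.6150) cross=99.290; C₋=(6.3239,-8.2330) cross=-99.290
θ=234°:   branch - wants cross < 0 → take C=(6.3239,-8.2330) (cross=-99.290)
θ=234°: ex = (C−B)/|BC| = (0.7499,-0.6615); ey = (0.6615,0.7499)
θ=234°: P = B + 3.13·ex + -2.94·ey = (-0.7730,-5.8934)

θ=91°: -1.15 -2.15
θ=181°: -1.90 -4.33
θ=234°: -0.77 -5.89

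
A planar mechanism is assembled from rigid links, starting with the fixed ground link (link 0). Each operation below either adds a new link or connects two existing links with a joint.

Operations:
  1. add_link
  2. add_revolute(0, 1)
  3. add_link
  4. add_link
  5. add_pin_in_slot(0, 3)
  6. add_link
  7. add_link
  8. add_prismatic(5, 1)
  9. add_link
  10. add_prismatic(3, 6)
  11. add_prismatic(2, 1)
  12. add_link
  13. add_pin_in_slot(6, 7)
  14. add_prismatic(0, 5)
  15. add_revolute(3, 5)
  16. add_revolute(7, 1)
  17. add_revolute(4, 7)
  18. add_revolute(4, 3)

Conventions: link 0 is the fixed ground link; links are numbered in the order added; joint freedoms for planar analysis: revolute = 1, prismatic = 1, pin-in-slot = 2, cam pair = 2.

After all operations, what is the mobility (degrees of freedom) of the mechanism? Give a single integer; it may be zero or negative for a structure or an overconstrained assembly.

L=1 J1=0 J2=0
add link → L=2 J1=0 J2=0
R@0,1 dof=1 J1 → L=2 J1=1 J2=0
add link → L=3 J1=1 J2=0
add link → L=4 J1=1 J2=0
PS@0,3 dof=2 J2 → L=4 J1=1 J2=1
add link → L=5 J1=1 J2=1
add link → L=6 J1=1 J2=1
P@5,1 dof=1 J1 → L=6 J1=2 J2=1
add link → L=7 J1=2 J2=1
P@3,6 dof=1 J1 → L=7 J1=3 J2=1
P@2,1 dof=1 J1 → L=7 J1=4 J2=1
add link → L=8 J1=4 J2=1
PS@6,7 dof=2 J2 → L=8 J1=4 J2=2
P@0,5 dof=1 J1 → L=8 J1=5 J2=2
R@3,5 dof=1 J1 → L=8 J1=6 J2=2
R@7,1 dof=1 J1 → L=8 J1=7 J2=2
R@4,7 dof=1 J1 → L=8 J1=8 J2=2
R@4,3 dof=1 J1 → L=8 J1=9 J2=2
M=3(L−1)−2J1−J2=3·7−2·9−2=1

M = 1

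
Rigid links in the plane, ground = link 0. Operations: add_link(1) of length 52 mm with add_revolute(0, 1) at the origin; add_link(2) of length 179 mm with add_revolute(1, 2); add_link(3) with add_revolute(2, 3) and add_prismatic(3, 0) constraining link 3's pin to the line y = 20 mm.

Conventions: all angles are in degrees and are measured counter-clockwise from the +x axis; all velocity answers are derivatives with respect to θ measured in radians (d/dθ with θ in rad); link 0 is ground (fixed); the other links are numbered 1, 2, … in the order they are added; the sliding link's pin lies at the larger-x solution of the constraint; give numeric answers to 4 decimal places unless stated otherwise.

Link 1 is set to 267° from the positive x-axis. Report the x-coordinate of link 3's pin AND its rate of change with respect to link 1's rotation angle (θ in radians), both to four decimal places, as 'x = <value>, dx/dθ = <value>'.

geometry: r = 52 mm, L = 179 mm, e = 20 mm
crank pin P = (r cos θ, r sin θ) = (-2.721470, -51.928736)
h = r sin θ − e = -51.928736 − 20 = -71.928736
x = r cos θ + √(L² − h²) = -2.721470 + 163.912345 = 161.190876
dx/dθ = −r sin θ − h·r cos θ/√(L² − h²) (θ in radians; h = -71.928736) = 50.734489

x = 161.1909, dx/dθ = 50.7345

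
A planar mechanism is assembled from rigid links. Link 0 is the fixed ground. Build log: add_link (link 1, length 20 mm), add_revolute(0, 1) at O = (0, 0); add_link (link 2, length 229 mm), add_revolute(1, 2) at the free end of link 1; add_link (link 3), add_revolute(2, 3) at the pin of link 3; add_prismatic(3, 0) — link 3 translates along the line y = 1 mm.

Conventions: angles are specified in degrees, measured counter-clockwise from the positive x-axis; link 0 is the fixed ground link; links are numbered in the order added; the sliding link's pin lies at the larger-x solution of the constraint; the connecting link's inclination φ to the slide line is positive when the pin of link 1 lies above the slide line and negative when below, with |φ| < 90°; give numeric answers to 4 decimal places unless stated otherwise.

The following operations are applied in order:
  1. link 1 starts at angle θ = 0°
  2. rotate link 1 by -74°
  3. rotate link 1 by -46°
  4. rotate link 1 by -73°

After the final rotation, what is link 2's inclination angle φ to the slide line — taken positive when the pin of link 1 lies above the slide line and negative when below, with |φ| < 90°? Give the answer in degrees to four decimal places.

geometry: r = 20 mm, L = 229 mm, e = 1 mm; θ starts at 0°
rotate link 1 by -74°: θ ← 0° -74° = -74°
rotate link 1 by -46°: θ ← -74° -46° = -120°
rotate link 1 by -73°: θ ← -120° -73° = -193°
h = r sin θ − e = 4.499021 − 1 = 3.499021
sin φ = h / L = 3.499021 / 229 = 0.01527957
φ = arcsin(0.01527957) = 0.875489°

0.8755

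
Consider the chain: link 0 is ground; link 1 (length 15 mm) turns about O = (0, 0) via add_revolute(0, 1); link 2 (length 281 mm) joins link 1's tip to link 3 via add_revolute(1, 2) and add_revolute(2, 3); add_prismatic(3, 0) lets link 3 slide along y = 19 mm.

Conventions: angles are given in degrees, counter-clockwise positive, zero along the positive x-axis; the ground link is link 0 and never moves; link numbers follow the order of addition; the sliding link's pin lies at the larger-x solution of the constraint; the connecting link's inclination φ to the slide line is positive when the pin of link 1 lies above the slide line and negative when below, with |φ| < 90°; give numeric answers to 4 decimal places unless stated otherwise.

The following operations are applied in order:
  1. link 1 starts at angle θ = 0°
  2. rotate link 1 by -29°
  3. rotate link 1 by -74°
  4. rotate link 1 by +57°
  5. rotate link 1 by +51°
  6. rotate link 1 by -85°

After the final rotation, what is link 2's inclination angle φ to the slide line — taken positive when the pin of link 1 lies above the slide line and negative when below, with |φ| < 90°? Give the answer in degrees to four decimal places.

geometry: r = 15 mm, L = 281 mm, e = 19 mm; θ starts at 0°
rotate link 1 by -29°: θ ← 0° -29° = -29°
rotate link 1 by -74°: θ ← -29° -74° = -103°
rotate link 1 by +57°: θ ← -103° +57° = -46°
rotate link 1 by +51°: θ ← -46° +51° = 5°
rotate link 1 by -85°: θ ← 5° -85° = -80°
h = r sin θ − e = -14.772116 − 19 = -33.772116
sin φ = h / L = -33.772116 / 281 = -0.12018547
φ = arcsin(-0.12018547) = -6.902807°

-6.9028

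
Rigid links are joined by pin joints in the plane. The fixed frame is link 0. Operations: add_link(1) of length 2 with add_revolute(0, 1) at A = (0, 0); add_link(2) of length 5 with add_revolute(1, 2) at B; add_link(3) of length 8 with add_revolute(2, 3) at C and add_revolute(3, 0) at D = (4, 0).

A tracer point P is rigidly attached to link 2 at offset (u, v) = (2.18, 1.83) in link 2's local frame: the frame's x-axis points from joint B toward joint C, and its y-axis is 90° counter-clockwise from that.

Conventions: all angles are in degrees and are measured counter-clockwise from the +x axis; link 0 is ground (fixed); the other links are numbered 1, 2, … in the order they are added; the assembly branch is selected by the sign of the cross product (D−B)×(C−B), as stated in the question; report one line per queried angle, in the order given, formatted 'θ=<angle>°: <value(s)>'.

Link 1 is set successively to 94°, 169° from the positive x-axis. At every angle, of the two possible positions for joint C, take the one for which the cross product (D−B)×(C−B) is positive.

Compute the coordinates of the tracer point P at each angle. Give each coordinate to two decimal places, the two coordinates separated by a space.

A=(0,0), D=(4.00,0)
θ=94°: B = A + 2.00·(cos94°, sin94°) = (-0.1395, 1.9951)
θ=94°: |BD| = 4.5952
θ=94°: circle(B,5.00) ∩ circle(D,8.00): a=-1.9459, h=4.6058
θ=94°:   candidates: C₊=(0.1073,6.9890) cross=21.165; C₋=(-3.8922,-1.3090) cross=-21.165
θ=94°:   branch + wants cross > 0 → take C=(0.1073,6.9890) (cross=21.165)
θ=94°: ex = (C−B)/|BC| = (0.0494,0.9988); ey = (-0.9988,0.0494)
θ=94°: P = B + 2.18·ex + 1.83·ey = (-1.8597,4.2628)
θ=169°: B = A + 2.00·(cos169°, sin169°) = (-1.9633, 0.3816)
θ=169°: |BD| = 5.9755
θ=169°: circle(B,5.00) ∩ circle(D,8.00): a=-0.2756, h=4.9924
θ=169°:   candidates: C₊=(-1.9195,5.3814) cross=29.832; C₋=(-2.5572,-4.5830) cross=-29.832
θ=169°:   branch + wants cross > 0 → take C=(-1.9195,5.3814) (cross=29.832)
θ=169°: ex = (C−B)/|BC| = (0.0088,1.0000); ey = (-1.0000,0.0088)
θ=169°: P = B + 2.18·ex + 1.83·ey = (-3.7741,2.5776)

θ=94°: -1.86 4.26
θ=169°: -3.77 2.58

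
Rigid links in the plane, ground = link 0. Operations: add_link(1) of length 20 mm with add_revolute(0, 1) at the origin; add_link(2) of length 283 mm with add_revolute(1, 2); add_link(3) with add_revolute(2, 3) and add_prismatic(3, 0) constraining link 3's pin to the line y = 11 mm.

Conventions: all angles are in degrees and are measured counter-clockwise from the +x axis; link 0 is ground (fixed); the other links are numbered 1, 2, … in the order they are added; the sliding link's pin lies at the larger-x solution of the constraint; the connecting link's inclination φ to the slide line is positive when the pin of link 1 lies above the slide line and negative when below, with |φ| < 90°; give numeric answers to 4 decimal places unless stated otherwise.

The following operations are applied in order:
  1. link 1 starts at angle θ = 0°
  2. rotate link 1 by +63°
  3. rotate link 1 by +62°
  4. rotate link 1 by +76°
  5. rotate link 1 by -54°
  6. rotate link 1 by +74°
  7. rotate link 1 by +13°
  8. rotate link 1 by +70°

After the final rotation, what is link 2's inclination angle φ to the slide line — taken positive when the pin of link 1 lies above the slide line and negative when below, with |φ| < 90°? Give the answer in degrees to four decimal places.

geometry: r = 20 mm, L = 283 mm, e = 11 mm; θ starts at 0°
rotate link 1 by +63°: θ ← 0° +63° = 63°
rotate link 1 by +62°: θ ← 63° +62° = 125°
rotate link 1 by +76°: θ ← 125° +76° = 201°
rotate link 1 by -54°: θ ← 201° -54° = 147°
rotate link 1 by +74°: θ ← 147° +74° = 221°
rotate link 1 by +13°: θ ← 221° +13° = 234°
rotate link 1 by +70°: θ ← 234° +70° = 304°
h = r sin θ − e = -16.580751 − 11 = -27.580751
sin φ = h / L = -27.580751 / 283 = -0.09745849
φ = arcsin(-0.09745849) = -5.592837°

-5.5928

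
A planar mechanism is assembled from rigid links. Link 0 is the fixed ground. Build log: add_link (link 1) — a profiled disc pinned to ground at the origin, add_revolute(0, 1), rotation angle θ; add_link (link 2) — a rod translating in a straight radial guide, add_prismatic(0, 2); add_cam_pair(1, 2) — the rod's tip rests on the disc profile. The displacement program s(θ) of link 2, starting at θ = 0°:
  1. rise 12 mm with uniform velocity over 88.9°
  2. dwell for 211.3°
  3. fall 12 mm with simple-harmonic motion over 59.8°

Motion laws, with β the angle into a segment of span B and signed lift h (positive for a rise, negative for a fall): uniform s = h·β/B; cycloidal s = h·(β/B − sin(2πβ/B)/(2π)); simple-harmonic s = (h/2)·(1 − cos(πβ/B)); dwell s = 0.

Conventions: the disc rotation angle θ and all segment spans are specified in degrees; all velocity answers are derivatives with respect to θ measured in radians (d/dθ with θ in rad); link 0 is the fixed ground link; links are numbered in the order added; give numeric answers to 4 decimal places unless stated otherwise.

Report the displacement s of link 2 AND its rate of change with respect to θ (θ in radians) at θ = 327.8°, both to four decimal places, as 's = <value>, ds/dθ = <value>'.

seg 1 [0°–88.9°] uniform, h=12: full span → s += 12 → s = 12.0000
seg 2 [88.9°–300.2°] dwell: s stays 12.0000
seg 3 [300.2°–360°] simple-harmonic, h=-12: θ=327.8° here. β=27.6, B=59.8. -12/2·(1 − cos(π·0.4615)) = -5.2768 → s = 6.7232
velocity in seg [300.2°–360°] (simple-harmonic), θ in radians: β = 27.6° = 0.4817 rad, B = 59.8° = 1.0437 rad; ds/dθ = (πh/(2B)) sin(πβ/B) = (π·(-12)/(2·1.0437)) sin(π·0.4615) = -17.928521 mm/rad

s = 6.7232, ds/dθ = -17.9285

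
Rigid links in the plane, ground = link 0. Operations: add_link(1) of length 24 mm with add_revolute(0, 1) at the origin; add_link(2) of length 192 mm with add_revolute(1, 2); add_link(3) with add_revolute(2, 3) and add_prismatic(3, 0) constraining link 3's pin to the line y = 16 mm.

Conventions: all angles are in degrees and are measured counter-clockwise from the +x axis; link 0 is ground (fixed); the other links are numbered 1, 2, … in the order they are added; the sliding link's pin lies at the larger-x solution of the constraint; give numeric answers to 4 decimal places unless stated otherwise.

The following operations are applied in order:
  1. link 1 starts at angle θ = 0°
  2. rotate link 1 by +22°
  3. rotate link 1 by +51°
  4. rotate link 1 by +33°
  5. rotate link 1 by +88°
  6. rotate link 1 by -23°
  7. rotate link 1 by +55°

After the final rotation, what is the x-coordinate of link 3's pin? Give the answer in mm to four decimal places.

geometry: r = 24 mm, L = 192 mm, e = 16 mm; θ starts at 0°
rotate link 1 by +22°: θ ← 0° +22° = 22°
rotate link 1 by +51°: θ ← 22° +51° = 73°
rotate link 1 by +33°: θ ← 73° +33° = 106°
rotate link 1 by +88°: θ ← 106° +88° = 194°
rotate link 1 by -23°: θ ← 194° -23° = 171°
rotate link 1 by +55°: θ ← 171° +55° = 226°
crank pin P = (r cos θ, r sin θ) = (-16.671801, -17.264155)
h = r sin θ − e = -17.264155 − 16 = -33.264155
x = r cos θ + √(L² − h²) = -16.671801 + 189.096526 = 172.424725

172.4247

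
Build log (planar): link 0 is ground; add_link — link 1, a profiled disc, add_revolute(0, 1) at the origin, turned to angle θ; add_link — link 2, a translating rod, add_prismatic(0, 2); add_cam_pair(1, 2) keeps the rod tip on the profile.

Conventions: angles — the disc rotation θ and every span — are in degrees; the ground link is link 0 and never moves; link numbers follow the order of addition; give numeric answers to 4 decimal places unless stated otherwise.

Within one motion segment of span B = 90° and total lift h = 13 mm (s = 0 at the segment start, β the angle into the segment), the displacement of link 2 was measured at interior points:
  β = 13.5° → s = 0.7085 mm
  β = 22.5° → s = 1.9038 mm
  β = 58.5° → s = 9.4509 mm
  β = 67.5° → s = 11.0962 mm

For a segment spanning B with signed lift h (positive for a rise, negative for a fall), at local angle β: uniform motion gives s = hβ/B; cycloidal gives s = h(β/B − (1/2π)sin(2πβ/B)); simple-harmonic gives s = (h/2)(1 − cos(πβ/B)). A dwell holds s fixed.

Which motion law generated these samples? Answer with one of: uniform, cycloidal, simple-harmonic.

candidates at β/B = r: uniform s = h·r (linear in β); cycloidal s = h·(r − sin(2πr)/(2π)); simple-harmonic s = (h/2)(1 − cos(πr))
β=13.5°: printed 0.7085 | uniform 1.9500, cycloidal 0.2761, simple-harmonic 0.7085
β=22.5°: printed 1.9038 | uniform 3.2500, cycloidal 1.1810, simple-harmonic 1.9038
β=58.5°: printed 9.4509 | uniform 8.4500, cycloidal 10.1239, simple-harmonic 9.4509
β=67.5°: printed 11.0962 | uniform 9.7500, cycloidal 11.8190, simple-harmonic 11.0962
only one law matches every sample → simple-harmonic

simple-harmonic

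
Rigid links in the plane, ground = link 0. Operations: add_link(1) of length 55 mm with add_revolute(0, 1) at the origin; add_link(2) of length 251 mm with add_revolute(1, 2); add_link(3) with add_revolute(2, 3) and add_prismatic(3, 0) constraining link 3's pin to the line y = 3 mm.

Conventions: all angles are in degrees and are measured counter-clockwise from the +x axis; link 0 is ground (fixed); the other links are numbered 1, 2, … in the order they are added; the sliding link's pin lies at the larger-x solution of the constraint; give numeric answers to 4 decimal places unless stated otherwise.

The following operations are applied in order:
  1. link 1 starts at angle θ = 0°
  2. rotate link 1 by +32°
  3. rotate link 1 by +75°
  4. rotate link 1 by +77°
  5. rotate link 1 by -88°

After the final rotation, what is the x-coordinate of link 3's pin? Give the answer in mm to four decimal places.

geometry: r = 55 mm, L = 251 mm, e = 3 mm; θ starts at 0°
rotate link 1 by +32°: θ ← 0° +32° = 32°
rotate link 1 by +75°: θ ← 32° +75° = 107°
rotate link 1 by +77°: θ ← 107° +77° = 184°
rotate link 1 by -88°: θ ← 184° -88° = 96°
crank pin P = (r cos θ, r sin θ) = (-5.749065, 54.698704)
h = r sin θ − e = 54.698704 − 3 = 51.698704
x = r cos θ + √(L² − h²) = -5.749065 + 245.618086 = 239.869020

239.8690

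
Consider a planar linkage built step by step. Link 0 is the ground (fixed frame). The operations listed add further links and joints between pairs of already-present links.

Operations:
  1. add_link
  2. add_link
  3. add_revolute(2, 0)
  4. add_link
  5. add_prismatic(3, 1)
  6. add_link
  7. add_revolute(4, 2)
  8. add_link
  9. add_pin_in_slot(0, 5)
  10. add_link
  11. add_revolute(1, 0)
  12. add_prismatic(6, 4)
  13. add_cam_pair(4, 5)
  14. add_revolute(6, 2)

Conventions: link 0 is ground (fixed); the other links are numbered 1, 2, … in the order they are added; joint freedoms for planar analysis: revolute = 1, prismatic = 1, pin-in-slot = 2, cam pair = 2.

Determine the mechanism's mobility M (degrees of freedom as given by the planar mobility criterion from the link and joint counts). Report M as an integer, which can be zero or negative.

L=1 J1=0 J2=0
add link → L=2 J1=0 J2=0
add link → L=3 J1=0 J2=0
R@2,0 dof=1 J1 → L=3 J1=1 J2=0
add link → L=4 J1=1 J2=0
P@3,1 dof=1 J1 → L=4 J1=2 J2=0
add link → L=5 J1=2 J2=0
R@4,2 dof=1 J1 → L=5 J1=3 J2=0
add link → L=6 J1=3 J2=0
PS@0,5 dof=2 J2 → L=6 J1=3 J2=1
add link → L=7 J1=3 J2=1
R@1,0 dof=1 J1 → L=7 J1=4 J2=1
P@6,4 dof=1 J1 → L=7 J1=5 J2=1
C@4,5 dof=2 J2 → L=7 J1=5 J2=2
R@6,2 dof=1 J1 → L=7 J1=6 J2=2
M=3(L−1)−2J1−J2=3·6−2·6−2=4

M = 4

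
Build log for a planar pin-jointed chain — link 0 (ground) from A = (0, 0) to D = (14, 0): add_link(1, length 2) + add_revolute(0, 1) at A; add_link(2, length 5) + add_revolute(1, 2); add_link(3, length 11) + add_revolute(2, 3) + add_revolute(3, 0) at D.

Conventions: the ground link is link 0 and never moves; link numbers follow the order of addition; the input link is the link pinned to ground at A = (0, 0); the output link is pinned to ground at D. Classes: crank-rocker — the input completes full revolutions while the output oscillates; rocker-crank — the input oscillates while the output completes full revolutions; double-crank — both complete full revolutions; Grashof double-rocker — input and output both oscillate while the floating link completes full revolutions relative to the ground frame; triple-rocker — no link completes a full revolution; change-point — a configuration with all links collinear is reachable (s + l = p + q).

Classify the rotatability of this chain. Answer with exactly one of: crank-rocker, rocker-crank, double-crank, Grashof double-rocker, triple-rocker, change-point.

lengths: ground=14, input=2, coupler=5, output=11
sorted: s=2 (shortest), l=14 (longest), p+q=16
s + l = 16 vs p + q = 16
s + l = p + q → change-point (collinear configuration reachable)

change-point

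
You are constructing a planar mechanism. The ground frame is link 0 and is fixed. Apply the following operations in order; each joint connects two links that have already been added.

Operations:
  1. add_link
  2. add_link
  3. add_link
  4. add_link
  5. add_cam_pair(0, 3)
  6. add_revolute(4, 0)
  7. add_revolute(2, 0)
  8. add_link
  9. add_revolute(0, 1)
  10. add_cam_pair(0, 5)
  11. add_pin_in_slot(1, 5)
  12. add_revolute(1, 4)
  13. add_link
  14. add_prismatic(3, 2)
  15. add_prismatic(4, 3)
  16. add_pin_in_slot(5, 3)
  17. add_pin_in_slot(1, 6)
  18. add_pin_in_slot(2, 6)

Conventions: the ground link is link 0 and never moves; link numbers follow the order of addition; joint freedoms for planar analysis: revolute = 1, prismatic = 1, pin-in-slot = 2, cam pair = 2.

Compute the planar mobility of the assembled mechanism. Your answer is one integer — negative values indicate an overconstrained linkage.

(L,J1,J2)=(1,0,0); link0 fixed
link1: (2,0,0)
link2: (3,0,0)
link3: (4,0,0)
link4: (5,0,0)
C 0-3 [J2]: (5,0,1)
R 4-0 [J1]: (5,1,1)
R 2-0 [J1]: (5,2,1)
link5: (6,2,1)
R 0-1 [J1]: (6,3,1)
C 0-5 [J2]: (6,3,2)
PS 1-5 [J2]: (6,3,3)
R 1-4 [J1]: (6,4,3)
link6: (7,4,3)
P 3-2 [J1]: (7,5,3)
P 4-3 [J1]: (7,6,3)
PS 5-3 [J2]: (7,6,4)
PS 1-6 [J2]: (7,6,5)
PS 2-6 [J2]: (7,6,6)
Grübler: 3·6 − 2·6 − 6 = 0

M = 0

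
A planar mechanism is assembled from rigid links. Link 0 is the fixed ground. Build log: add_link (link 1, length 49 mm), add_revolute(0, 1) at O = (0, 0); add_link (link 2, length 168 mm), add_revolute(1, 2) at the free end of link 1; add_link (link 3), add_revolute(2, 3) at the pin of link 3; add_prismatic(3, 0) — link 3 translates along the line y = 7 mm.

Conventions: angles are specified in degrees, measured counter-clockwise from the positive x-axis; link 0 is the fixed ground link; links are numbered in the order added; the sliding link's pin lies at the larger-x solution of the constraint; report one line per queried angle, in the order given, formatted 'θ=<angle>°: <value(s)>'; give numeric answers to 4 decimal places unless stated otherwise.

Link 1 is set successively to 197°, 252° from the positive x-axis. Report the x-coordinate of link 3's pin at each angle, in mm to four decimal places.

geometry: r = 49 mm, L = 168 mm, e = 7 mm
θ=197°: crank pin P = (r cos θ, r sin θ) = (-46.858933, -14.326214)
θ=197°: h = r sin θ − e = -14.326214 − 7 = -21.326214
θ=197°: x = r cos θ + √(L² − h²) = -46.858933 + 166.640909 = 119.781976
θ=252°: crank pin P = (r cos θ, r sin θ) = (-15.141833, -46.601769)
θ=252°: h = r sin θ − e = -46.601769 − 7 = -53.601769
θ=252°: x = r cos θ + √(L² − h²) = -15.141833 + 159.219504 = 144.077671

θ=197°: 119.7820
θ=252°: 144.0777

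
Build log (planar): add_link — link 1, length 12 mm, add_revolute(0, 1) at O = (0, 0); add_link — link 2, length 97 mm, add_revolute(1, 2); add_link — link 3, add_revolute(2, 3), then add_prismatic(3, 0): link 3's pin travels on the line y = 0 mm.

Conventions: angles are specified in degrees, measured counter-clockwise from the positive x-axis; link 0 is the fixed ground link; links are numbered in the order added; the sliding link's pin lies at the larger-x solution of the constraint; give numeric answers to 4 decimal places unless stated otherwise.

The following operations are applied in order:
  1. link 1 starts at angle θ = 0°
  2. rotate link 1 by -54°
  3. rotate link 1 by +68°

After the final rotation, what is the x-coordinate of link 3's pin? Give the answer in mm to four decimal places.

geometry: r = 12 mm, L = 97 mm, e = 0 mm; θ starts at 0°
rotate link 1 by -54°: θ ← 0° -54° = -54°
rotate link 1 by +68°: θ ← -54° +68° = 14°
crank pin P = (r cos θ, r sin θ) = (11.643549, 2.903063)
h = r sin θ − e = 2.903063 − 0 = 2.903063
x = r cos θ + √(L² − h²) = 11.643549 + 96.956548 = 108.600097

108.6001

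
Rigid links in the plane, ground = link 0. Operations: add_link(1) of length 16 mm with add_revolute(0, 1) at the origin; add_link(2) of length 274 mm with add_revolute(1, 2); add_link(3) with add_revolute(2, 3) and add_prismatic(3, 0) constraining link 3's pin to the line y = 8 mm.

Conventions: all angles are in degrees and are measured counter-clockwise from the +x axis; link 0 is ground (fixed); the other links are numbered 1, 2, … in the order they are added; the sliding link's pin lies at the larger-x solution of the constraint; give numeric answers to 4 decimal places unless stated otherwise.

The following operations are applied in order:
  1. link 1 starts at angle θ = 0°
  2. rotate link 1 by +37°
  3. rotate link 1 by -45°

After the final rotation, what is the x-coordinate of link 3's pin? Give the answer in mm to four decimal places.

geometry: r = 16 mm, L = 274 mm, e = 8 mm; θ starts at 0°
rotate link 1 by +37°: θ ← 0° +37° = 37°
rotate link 1 by -45°: θ ← 37° -45° = -8°
crank pin P = (r cos θ, r sin θ) = (15.844289, -2.226770)
h = r sin θ − e = -2.226770 − 8 = -10.226770
x = r cos θ + √(L² − h²) = 15.844289 + 273.809082 = 289.653371

289.6534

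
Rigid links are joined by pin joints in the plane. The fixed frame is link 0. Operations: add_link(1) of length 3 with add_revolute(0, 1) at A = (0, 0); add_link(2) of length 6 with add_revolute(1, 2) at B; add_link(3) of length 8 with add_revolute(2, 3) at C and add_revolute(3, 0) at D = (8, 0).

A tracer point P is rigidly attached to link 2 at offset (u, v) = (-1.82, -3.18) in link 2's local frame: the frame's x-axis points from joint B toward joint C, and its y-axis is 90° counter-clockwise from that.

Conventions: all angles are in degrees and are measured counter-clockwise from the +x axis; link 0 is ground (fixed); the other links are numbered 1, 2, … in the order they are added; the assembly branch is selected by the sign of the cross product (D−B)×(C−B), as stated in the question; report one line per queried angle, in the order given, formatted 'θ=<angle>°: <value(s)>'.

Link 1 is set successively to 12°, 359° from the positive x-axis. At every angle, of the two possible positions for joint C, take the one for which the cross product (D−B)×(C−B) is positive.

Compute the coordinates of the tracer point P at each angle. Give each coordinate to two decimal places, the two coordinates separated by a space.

A=(0,0), D=(8.00,0)
θ=12°: B = A + 3.00·(cos12°, sin12°) = (2.9344, 0.6237)
θ=12°: |BD| = 5.1038
θ=12°: circle(B,6.00) ∩ circle(D,8.00): a=-0.1911, h=5.9970
θ=12°:   candidates: C₊=(3.4776,6.5991) cross=30.607; C₋=(2.0119,-5.3049) cross=-30.607
θ=12°:   branch + wants cross > 0 → take C=(3.4776,6.5991) (cross=30.607)
θ=12°: ex = (C−B)/|BC| = (0.0905,0.9959); ey = (-0.9959,0.0905)
θ=12°: P = B + -1.82·ex + -3.18·ey = (5.9366,-1.4767)
θ=359°: B = A + 3.00·(cos359°, sin359°) = (2.9995, -0.0524)
θ=359°: |BD| = 5.0007
θ=359°: circle(B,6.00) ∩ circle(D,8.00): a=-0.2992, h=5.9925
θ=359°:   candidates: C₊=(2.6376,5.9367) cross=29.967; C₋=(2.7631,-6.0477) cross=-29.967
θ=359°:   branch + wants cross > 0 → take C=(2.6376,5.9367) (cross=29.967)
θ=359°: ex = (C−B)/|BC| = (-0.0603,0.9982); ey = (-0.9982,-0.0603)
θ=359°: P = B + -1.82·ex + -3.18·ey = (6.2835,-1.6772)

θ=12°: 5.94 -1.48
θ=359°: 6.28 -1.68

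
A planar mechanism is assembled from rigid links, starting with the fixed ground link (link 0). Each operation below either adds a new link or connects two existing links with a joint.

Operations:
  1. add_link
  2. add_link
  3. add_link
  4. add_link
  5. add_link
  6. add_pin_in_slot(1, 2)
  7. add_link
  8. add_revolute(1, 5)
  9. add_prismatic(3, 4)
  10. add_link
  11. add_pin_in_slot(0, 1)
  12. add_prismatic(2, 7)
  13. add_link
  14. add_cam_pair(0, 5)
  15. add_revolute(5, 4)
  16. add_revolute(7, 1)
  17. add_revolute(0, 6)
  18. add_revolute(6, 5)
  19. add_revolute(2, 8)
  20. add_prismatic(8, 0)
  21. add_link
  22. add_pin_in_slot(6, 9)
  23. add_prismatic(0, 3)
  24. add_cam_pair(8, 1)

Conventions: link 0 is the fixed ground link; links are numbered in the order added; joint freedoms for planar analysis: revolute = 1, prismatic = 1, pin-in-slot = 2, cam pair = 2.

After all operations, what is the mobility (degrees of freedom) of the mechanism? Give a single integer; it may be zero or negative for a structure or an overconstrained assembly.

link 0 = ground. State L|J1|J2 = 1|0|0
+link1  2|0|0
+link2  3|0|0
+link3  4|0|0
+link4  5|0|0
+link5  6|0|0
PS(1,2) f=2→J2  6|0|1
+link6  7|0|1
R(1,5) f=1→J1  7|1|1
P(3,4) f=1→J1  7|2|1
+link7  8|2|1
PS(0,1) f=2→J2  8|2|2
P(2,7) f=1→J1  8|3|2
+link8  9|3|2
C(0,5) f=2→J2  9|3|3
R(5,4) f=1→J1  9|4|3
R(7,1) f=1→J1  9|5|3
R(0,6) f=1→J1  9|6|3
R(6,5) f=1→J1  9|7|3
R(2,8) f=1→J1  9|8|3
P(8,0) f=1→J1  9|9|3
+link9  10|9|3
PS(6,9) f=2→J2  10|9|4
P(0,3) f=1→J1  10|10|4
C(8,1) f=2→J2  10|10|5
M = 3(10−1)−2·10−5 = 27−20−5 = 2

M = 2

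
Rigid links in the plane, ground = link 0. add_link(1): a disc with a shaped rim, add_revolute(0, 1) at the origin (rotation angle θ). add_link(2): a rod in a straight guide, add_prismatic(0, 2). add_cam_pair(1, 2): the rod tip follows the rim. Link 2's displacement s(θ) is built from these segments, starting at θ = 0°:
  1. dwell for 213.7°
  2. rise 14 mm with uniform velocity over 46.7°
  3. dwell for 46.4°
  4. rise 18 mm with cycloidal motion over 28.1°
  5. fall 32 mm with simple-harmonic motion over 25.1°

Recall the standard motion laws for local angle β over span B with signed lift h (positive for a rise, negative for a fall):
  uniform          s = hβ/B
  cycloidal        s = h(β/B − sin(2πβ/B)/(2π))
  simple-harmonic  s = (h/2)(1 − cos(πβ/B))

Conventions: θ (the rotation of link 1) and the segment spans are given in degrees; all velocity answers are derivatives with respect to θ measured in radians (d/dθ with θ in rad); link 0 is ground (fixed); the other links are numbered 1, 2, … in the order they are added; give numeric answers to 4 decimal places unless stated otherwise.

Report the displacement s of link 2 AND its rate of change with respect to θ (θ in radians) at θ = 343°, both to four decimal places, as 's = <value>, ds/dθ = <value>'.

segment 1 (0° to 213.7°, dwell): s unchanged at 0.0000
segment 2 (213.7° to 260.4°, uniform, h = 14) is passed completely: s = 0.0000 + (14) = 14.0000
segment 3 (260.4° to 306.8°, dwell): s unchanged at 14.0000
segment 4 (306.8° to 334.9°, cycloidal, h = 18) is passed completely: s = 14.0000 + (18) = 32.0000
θ = 343° falls in segment 5 (334.9° to 360°, simple-harmonic, h = -32): β = 343 − 334.9 = 8.1°, B = 25.1°; Δs = -32/2·(1 − cos(π·0.3227)) = -7.5421; s = 32.0000 − 7.5421 = 24.4579
velocity in seg [334.9°–360°] (simple-harmonic), θ in radians: β = 8.1° = 0.1414 rad, B = 25.1° = 0.4381 rad; ds/dθ = (πh/(2B)) sin(πβ/B) = (π·(-32)/(2·0.4381)) sin(π·0.3227) = -97.398819 mm/rad

s = 24.4579, ds/dθ = -97.3988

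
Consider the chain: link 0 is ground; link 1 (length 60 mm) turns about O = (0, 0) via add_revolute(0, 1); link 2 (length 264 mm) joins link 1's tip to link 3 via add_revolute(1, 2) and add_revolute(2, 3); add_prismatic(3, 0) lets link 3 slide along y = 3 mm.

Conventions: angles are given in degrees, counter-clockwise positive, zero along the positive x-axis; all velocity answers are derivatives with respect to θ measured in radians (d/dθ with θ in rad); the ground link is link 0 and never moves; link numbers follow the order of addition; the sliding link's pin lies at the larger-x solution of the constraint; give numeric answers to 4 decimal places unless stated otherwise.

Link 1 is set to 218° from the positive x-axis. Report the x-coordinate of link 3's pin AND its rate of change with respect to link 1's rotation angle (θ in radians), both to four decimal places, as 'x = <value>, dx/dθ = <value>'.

geometry: r = 60 mm, L = 264 mm, e = 3 mm
crank pin P = (r cos θ, r sin θ) = (-47.280645, -36.939689)
h = r sin θ − e = -36.939689 − 3 = -39.939689
x = r cos θ + √(L² − h²) = -47.280645 + 260.961341 = 213.680695
dx/dθ = −r sin θ − h·r cos θ/√(L² − h²) (θ in radians; h = -39.939689) = 29.703466

x = 213.6807, dx/dθ = 29.7035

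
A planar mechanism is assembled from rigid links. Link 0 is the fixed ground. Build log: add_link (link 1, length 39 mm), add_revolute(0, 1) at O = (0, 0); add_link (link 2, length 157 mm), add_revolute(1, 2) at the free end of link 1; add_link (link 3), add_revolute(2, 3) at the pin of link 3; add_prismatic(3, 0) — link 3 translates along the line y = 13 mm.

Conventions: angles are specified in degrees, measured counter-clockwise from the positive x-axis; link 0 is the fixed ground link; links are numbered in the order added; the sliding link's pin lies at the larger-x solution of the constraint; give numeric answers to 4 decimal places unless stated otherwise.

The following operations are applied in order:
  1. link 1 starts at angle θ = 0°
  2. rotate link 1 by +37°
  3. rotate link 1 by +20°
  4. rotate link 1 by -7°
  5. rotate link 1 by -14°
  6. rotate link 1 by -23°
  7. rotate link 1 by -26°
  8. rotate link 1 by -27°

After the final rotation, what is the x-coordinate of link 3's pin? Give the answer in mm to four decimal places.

geometry: r = 39 mm, L = 157 mm, e = 13 mm; θ starts at 0°
rotate link 1 by +37°: θ ← 0° +37° = 37°
rotate link 1 by +20°: θ ← 37° +20° = 57°
rotate link 1 by -7°: θ ← 57° -7° = 50°
rotate link 1 by -14°: θ ← 50° -14° = 36°
rotate link 1 by -23°: θ ← 36° -23° = 13°
rotate link 1 by -26°: θ ← 13° -26° = -13°
rotate link 1 by -27°: θ ← -13° -27° = -40°
crank pin P = (r cos θ, r sin θ) = (29.875733, -25.068717)
h = r sin θ − e = -25.068717 − 13 = -38.068717
x = r cos θ + √(L² − h²) = 29.875733 + 152.314716 = 182.190450

182.1904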